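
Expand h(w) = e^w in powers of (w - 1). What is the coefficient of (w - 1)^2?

Use the known series and substitute for the argument.
h(1) = e
h′(1) = e
h′′(1) = e

e/2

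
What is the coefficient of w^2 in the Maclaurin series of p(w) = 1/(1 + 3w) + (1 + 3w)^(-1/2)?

99/8

Add the two expansions coefficient-wise.
[w^0] = 2;  [w^1] = -9/2;  [w^2] = 99/8.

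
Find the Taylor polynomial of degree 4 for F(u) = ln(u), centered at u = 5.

Differentiate repeatedly and evaluate at the center.
[(u - 5)^0] = ln(5);  [(u - 5)^1] = 1/5;  [(u - 5)^2] = -1/50;  [(u - 5)^3] = 1/375;  [(u - 5)^4] = -1/2500.

-(u - 5)^4/2500 + (u - 5)^3/375 - (u - 5)^2/50 + (u - 5)/5 + ln(5)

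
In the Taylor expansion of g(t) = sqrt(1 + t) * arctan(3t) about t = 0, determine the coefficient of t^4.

Expand each factor separately, then convolve coefficients.
g(0) = 0
g′(0) = 3
g′′(0) = 3
g′′′(0) = -225/4
g^(4)(0) = -207/2

-69/16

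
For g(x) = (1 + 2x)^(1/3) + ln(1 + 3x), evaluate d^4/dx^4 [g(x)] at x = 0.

-40646/81

Expand each term separately and add.
From the series, [x^4] g = -20323/972; multiply by 4! = 24 to get -40646/81.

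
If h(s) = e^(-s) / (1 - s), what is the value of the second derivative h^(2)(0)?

Expand 1/(denominator) as a geometric series and multiply by the numerator's series.
The coefficient of s^2 in the expansion is 1/2, so h′′(0) = 2! * (1/2) = 1.

1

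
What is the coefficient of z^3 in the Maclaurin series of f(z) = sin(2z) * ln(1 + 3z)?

Write out both Maclaurin series and multiply, keeping only the needed powers.
So c_3 = f′′′(0)/3! = -9.

-9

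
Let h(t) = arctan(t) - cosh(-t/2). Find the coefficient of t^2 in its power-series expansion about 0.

-1/8

Add the two expansions coefficient-wise.
h(0) = -1
h′(0) = 1
h′′(0) = -1/4
So c_2 = h′′(0)/2! = -1/8.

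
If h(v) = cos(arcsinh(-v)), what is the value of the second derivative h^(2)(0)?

-1

Plug the Maclaurin series of the inner function into that of the outer and collect terms.
From the series, [v^2] h = -1/2; multiply by 2! = 2 to get -1.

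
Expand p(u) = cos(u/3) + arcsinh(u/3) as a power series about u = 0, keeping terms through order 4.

Combine the two series term by term.

u^4/1944 - u^3/162 - u^2/18 + u/3 + 1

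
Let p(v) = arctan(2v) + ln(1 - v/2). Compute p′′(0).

Combine the two series term by term.
The coefficient of v^2 in the expansion is -1/8, so p′′(0) = 2! * (-1/8) = -1/4.

-1/4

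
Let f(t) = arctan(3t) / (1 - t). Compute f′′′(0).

-36

Multiply the two series term by term and collect like powers.
The coefficient of t^3 in the expansion is -6, so f′′′(0) = 3! * (-6) = -36.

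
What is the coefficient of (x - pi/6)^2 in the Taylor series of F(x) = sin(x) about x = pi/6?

[(x - pi/6)^0] = 1/2;  [(x - pi/6)^1] = sqrt(3)/2;  [(x - pi/6)^2] = -1/4.
So c_2 = F′′(pi/6)/2! = -1/4.

-1/4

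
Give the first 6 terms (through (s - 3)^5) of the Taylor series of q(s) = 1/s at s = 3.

-(s - 3)^5/729 + (s - 3)^4/243 - (s - 3)^3/81 + (s - 3)^2/27 - (s - 3)/9 + 1/3

[(s - 3)^0] = 1/3;  [(s - 3)^1] = -1/9;  [(s - 3)^2] = 1/27;  [(s - 3)^3] = -1/81;  [(s - 3)^4] = 1/243;  [(s - 3)^5] = -1/729.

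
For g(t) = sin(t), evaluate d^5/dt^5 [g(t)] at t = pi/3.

1/2

From the series, [(t - pi/3)^5] g = 1/240; multiply by 5! = 120 to get 1/2.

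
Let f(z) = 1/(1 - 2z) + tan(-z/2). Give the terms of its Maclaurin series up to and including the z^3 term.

191*z^3/24 + 4*z^2 + 3*z/2 + 1

Combine the two series term by term.
f(0) = 1
f′(0) = 3/2
f′′(0) = 8
f′′′(0) = 191/4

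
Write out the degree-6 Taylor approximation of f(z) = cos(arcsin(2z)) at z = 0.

Compose series: expand the inner function first, then feed it into the outer expansion.
[z^0] = 1;  [z^1] = 0;  [z^2] = -2;  [z^3] = 0;  [z^4] = -2;  [z^5] = 0;  [z^6] = -4.

-4*z^6 - 2*z^4 - 2*z^2 + 1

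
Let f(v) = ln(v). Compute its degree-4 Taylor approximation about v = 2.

-(v - 2)^4/64 + (v - 2)^3/24 - (v - 2)^2/8 + (v - 2)/2 + ln(2)

Differentiate repeatedly and evaluate at the center.
[(v - 2)^0] = ln(2);  [(v - 2)^1] = 1/2;  [(v - 2)^2] = -1/8;  [(v - 2)^3] = 1/24;  [(v - 2)^4] = -1/64.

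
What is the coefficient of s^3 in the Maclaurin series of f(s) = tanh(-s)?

1/3

f(0) = 0
f′(0) = -1
f′′(0) = 0
f′′′(0) = 2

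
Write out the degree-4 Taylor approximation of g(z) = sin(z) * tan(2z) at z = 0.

7*z^4/3 + 2*z^2

Multiply the two series term by term and collect like powers.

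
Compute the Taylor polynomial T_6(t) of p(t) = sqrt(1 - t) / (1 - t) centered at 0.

Multiply the two series term by term and collect like powers.

231*t^6/1024 + 63*t^5/256 + 35*t^4/128 + 5*t^3/16 + 3*t^2/8 + t/2 + 1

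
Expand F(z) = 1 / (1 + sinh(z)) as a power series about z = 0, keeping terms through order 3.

Use the geometric series for the reciprocal, then substitute.
F(0) = 1
F′(0) = -1
F′′(0) = 2
F′′′(0) = -7
The Taylor polynomial is Σ F^(k)(0)/k! · z^k.

-7*z^3/6 + z^2 - z + 1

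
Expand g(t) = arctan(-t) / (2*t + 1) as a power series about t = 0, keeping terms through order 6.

Multiply the numerator's expansion by the denominator's geometric series.
[t^0] = 0;  [t^1] = -1;  [t^2] = 2;  [t^3] = -11/3;  [t^4] = 22/3;  [t^5] = -223/15;  [t^6] = 446/15.

446*t^6/15 - 223*t^5/15 + 22*t^4/3 - 11*t^3/3 + 2*t^2 - t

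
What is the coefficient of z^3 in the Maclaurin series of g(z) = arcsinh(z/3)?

g(0) = 0
g′(0) = 1/3
g′′(0) = 0
g′′′(0) = -1/27

-1/162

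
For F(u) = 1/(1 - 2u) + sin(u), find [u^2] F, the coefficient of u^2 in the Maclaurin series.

4

Combine the two series term by term.
[u^0] = 1;  [u^1] = 3;  [u^2] = 4.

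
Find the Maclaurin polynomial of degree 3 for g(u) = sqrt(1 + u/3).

u^3/432 - u^2/72 + u/6 + 1

g(0) = 1
g′(0) = 1/6
g′′(0) = -1/36
g′′′(0) = 1/72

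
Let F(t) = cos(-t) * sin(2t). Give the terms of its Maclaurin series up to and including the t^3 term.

-7*t^3/3 + 2*t

Multiply the two series term by term and collect like powers.
F(0) = 0
F′(0) = 2
F′′(0) = 0
F′′′(0) = -14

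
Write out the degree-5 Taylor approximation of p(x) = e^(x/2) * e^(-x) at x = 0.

-x^5/3840 + x^4/384 - x^3/48 + x^2/8 - x/2 + 1

Multiply the two series term by term and collect like powers.
p(0) = 1
p′(0) = -1/2
p′′(0) = 1/4
p′′′(0) = -1/8
p^(4)(0) = 1/16
p^(5)(0) = -1/32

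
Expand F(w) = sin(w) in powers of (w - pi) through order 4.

(w - pi)^3/6 - (w - pi)

F(pi) = 0
F′(pi) = -1
F′′(pi) = 0
F′′′(pi) = 1
F^(4)(pi) = 0
Then c_k = F^(k)(pi)/k! gives each Taylor coefficient.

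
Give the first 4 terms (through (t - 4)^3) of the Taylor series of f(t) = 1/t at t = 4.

-(t - 4)^3/256 + (t - 4)^2/64 - (t - 4)/16 + 1/4

f(4) = 1/4
f′(4) = -1/16
f′′(4) = 1/32
f′′′(4) = -3/128
Then c_k = f^(k)(4)/k! gives each Taylor coefficient.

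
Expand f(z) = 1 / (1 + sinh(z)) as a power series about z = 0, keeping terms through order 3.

Use the geometric series for the reciprocal, then substitute.
[z^0] = 1;  [z^1] = -1;  [z^2] = 1;  [z^3] = -7/6.

-7*z^3/6 + z^2 - z + 1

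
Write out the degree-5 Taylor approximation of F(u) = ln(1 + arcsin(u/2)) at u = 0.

Plug the Maclaurin series of the inner function into that of the outer and collect terms.
F(0) = 0
F′(0) = 1/2
F′′(0) = -1/4
F′′′(0) = 3/8
F^(4)(0) = -5/8
F^(5)(0) = 53/32

53*u^5/3840 - 5*u^4/192 + u^3/16 - u^2/8 + u/2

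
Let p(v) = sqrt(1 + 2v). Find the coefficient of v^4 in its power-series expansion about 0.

p(0) = 1
p′(0) = 1
p′′(0) = -1
p′′′(0) = 3
p^(4)(0) = -15
The Taylor polynomial is Σ p^(k)(0)/k! · v^k.

-5/8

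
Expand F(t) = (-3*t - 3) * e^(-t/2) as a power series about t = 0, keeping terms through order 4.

7*t^4/128 - 5*t^3/16 + 9*t^2/8 - 3*t/2 - 3

Multiply each power in the prefactor through the base expansion.
[t^0] = -3;  [t^1] = -3/2;  [t^2] = 9/8;  [t^3] = -5/16;  [t^4] = 7/128.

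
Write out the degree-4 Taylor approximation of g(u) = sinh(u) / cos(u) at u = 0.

2*u^3/3 + u

Divide the numerator series by the denominator series (power-series long division).
[u^0] = 0;  [u^1] = 1;  [u^2] = 0;  [u^3] = 2/3;  [u^4] = 0.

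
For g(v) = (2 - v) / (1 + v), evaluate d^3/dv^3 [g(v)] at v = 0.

-18

Shift and add copies of the series according to the polynomial's terms.
From the series, [v^3] g = -3; multiply by 3! = 6 to get -18.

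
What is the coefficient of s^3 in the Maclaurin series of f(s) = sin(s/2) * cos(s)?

Expand each factor separately, then convolve coefficients.
So c_3 = f′′′(0)/3! = -13/48.

-13/48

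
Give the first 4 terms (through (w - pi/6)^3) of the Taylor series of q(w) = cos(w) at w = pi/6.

(w - pi/6)^3/12 - sqrt(3)*(w - pi/6)^2/4 - (w - pi/6)/2 + sqrt(3)/2

Compute the successive derivatives at the expansion point and divide by k!.
[(w - pi/6)^0] = sqrt(3)/2;  [(w - pi/6)^1] = -1/2;  [(w - pi/6)^2] = -sqrt(3)/4;  [(w - pi/6)^3] = 1/12.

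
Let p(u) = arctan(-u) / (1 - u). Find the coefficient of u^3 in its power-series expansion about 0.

-2/3

Multiply the two series term by term and collect like powers.
[u^0] = 0;  [u^1] = -1;  [u^2] = -1;  [u^3] = -2/3.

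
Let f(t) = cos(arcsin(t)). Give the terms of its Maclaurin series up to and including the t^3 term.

1 - t^2/2

Let u equal the inner series; expand the outer function in u and truncate.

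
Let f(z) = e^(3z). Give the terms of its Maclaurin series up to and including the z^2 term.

9*z^2/2 + 3*z + 1

Apply the Taylor formula c_k = f^(k)(a)/k!.
[z^0] = 1;  [z^1] = 3;  [z^2] = 9/2.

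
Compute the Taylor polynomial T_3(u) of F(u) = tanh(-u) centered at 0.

u^3/3 - u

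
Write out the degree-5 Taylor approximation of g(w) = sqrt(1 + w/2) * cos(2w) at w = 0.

Expand each factor separately, then convolve coefficients.
g(0) = 1
g′(0) = 1/4
g′′(0) = -65/16
g′′′(0) = -189/64
g^(4)(0) = 4465/256
g^(5)(0) = 18665/1024
Then c_k = g^(k)(0)/k! gives each Taylor coefficient.

3733*w^5/24576 + 4465*w^4/6144 - 63*w^3/128 - 65*w^2/32 + w/4 + 1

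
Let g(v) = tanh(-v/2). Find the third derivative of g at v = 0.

Differentiate repeatedly and evaluate at the center.
From the series, [v^3] g = 1/24; multiply by 3! = 6 to get 1/4.

1/4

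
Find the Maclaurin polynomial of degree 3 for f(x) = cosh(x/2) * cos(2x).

Expand each factor separately, then convolve coefficients.
f(0) = 1
f′(0) = 0
f′′(0) = -15/4
f′′′(0) = 0

1 - 15*x^2/8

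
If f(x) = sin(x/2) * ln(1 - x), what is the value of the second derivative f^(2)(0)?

Take the Cauchy product of the two expansions.
The coefficient of x^2 in the expansion is -1/2, so f′′(0) = 2! * (-1/2) = -1.

-1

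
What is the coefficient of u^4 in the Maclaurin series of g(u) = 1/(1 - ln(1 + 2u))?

Substitute the inner expansion into the outer series and collect powers.
g(0) = 1
g′(0) = 2
g′′(0) = 4
g′′′(0) = 16
g^(4)(0) = 64
So c_4 = g^(4)(0)/4! = 8/3.

8/3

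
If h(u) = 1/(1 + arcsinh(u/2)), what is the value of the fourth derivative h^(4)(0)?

Plug the Maclaurin series of the inner function into that of the outer and collect terms.
The coefficient of u^4 in the expansion is 1/24, so h^(4)(0) = 4! * (1/24) = 1.

1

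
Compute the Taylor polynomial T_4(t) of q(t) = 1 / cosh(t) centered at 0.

Write the quotient as an unknown series and match coefficients against numerator = denominator · series.
q(0) = 1
q′(0) = 0
q′′(0) = -1
q′′′(0) = 0
q^(4)(0) = 5
Dividing each by k! gives the coefficients c_0, ..., c_4.

5*t^4/24 - t^2/2 + 1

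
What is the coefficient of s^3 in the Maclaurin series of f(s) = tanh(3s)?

-9

f(0) = 0
f′(0) = 3
f′′(0) = 0
f′′′(0) = -54
So c_3 = f′′′(0)/3! = -9.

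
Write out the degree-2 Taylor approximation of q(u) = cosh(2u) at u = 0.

2*u^2 + 1

q(0) = 1
q′(0) = 0
q′′(0) = 4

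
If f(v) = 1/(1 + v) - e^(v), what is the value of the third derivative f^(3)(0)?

Combine the two series term by term.
The coefficient of v^3 in the expansion is -7/6, so f′′′(0) = 3! * (-7/6) = -7.

-7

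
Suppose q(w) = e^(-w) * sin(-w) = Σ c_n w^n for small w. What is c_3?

Take the Cauchy product of the two expansions.
q(0) = 0
q′(0) = -1
q′′(0) = 2
q′′′(0) = -2

-1/3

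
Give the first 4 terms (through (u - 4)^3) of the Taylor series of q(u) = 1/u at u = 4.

-(u - 4)^3/256 + (u - 4)^2/64 - (u - 4)/16 + 1/4

Use the known series and substitute for the argument.
q(4) = 1/4
q′(4) = -1/16
q′′(4) = 1/32
q′′′(4) = -3/128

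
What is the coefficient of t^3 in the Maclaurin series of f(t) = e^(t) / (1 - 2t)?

79/6

Write out both Maclaurin series and multiply, keeping only the needed powers.
f(0) = 1
f′(0) = 3
f′′(0) = 13
f′′′(0) = 79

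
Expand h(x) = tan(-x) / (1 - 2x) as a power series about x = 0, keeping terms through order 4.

Expand each factor separately, then convolve coefficients.
h(0) = 0
h′(0) = -1
h′′(0) = -4
h′′′(0) = -26
h^(4)(0) = -208

-26*x^4/3 - 13*x^3/3 - 2*x^2 - x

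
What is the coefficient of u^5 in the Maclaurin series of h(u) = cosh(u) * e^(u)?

Take the Cauchy product of the two expansions.
h(0) = 1
h′(0) = 1
h′′(0) = 2
h′′′(0) = 4
h^(4)(0) = 8
h^(5)(0) = 16
Then c_k = h^(k)(0)/k! gives each Taylor coefficient.

2/15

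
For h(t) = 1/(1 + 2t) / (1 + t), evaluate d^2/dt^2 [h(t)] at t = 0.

14

Write out both Maclaurin series and multiply, keeping only the needed powers.
From the series, [t^2] h = 7; multiply by 2! = 2 to get 14.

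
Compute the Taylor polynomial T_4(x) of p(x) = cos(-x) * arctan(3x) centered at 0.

Expand each factor separately, then convolve coefficients.
[x^0] = 0;  [x^1] = 3;  [x^2] = 0;  [x^3] = -21/2;  [x^4] = 0.

-21*x^3/2 + 3*x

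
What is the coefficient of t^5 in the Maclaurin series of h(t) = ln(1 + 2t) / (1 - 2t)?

Write out both Maclaurin series and multiply, keeping only the needed powers.
[t^0] = 0;  [t^1] = 2;  [t^2] = 2;  [t^3] = 20/3;  [t^4] = 28/3;  [t^5] = 376/15.
So c_5 = h^(5)(0)/5! = 376/15.

376/15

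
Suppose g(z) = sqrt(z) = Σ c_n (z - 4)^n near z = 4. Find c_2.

-1/64

Differentiate repeatedly and evaluate at the center.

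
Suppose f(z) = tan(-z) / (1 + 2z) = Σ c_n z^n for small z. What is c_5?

Multiply the two series term by term and collect like powers.
f(0) = 0
f′(0) = -1
f′′(0) = 4
f′′′(0) = -26
f^(4)(0) = 208
f^(5)(0) = -2096
So c_5 = f^(5)(0)/5! = -262/15.

-262/15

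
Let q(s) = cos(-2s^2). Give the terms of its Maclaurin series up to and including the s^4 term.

1 - 2*s^4

Differentiate repeatedly and evaluate at the center.
q(0) = 1
q′(0) = 0
q′′(0) = 0
q′′′(0) = 0
q^(4)(0) = -48
Then c_k = q^(k)(0)/k! gives each Taylor coefficient.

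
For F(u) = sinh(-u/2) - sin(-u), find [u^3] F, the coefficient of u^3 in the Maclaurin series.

-3/16

Add the two expansions coefficient-wise.
F(0) = 0
F′(0) = 1/2
F′′(0) = 0
F′′′(0) = -9/8
So c_3 = F′′′(0)/3! = -3/16.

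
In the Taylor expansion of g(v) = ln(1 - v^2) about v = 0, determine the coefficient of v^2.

-1

g(0) = 0
g′(0) = 0
g′′(0) = -2
Dividing each by k! gives the coefficients c_0, ..., c_2.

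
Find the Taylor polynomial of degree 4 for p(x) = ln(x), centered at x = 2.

-(x - 2)^4/64 + (x - 2)^3/24 - (x - 2)^2/8 + (x - 2)/2 + ln(2)

Apply the Taylor formula c_k = f^(k)(a)/k!.
p(2) = ln(2)
p′(2) = 1/2
p′′(2) = -1/4
p′′′(2) = 1/4
p^(4)(2) = -3/8
Then c_k = p^(k)(2)/k! gives each Taylor coefficient.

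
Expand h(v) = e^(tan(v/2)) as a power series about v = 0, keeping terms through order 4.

3*v^4/128 + v^3/16 + v^2/8 + v/2 + 1

Substitute the inner expansion into the outer series and collect powers.
[v^0] = 1;  [v^1] = 1/2;  [v^2] = 1/8;  [v^3] = 1/16;  [v^4] = 3/128.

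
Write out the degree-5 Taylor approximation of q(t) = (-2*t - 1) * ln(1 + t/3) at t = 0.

Shift and add copies of the series according to the polynomial's terms.
[t^0] = 0;  [t^1] = -1/3;  [t^2] = -11/18;  [t^3] = 8/81;  [t^4] = -7/324;  [t^5] = 13/2430.

13*t^5/2430 - 7*t^4/324 + 8*t^3/81 - 11*t^2/18 - t/3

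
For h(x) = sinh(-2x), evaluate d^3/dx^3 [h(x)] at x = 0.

-8

From the series, [x^3] h = -4/3; multiply by 3! = 6 to get -8.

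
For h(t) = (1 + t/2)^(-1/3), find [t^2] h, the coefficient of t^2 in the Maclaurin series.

[t^0] = 1;  [t^1] = -1/6;  [t^2] = 1/18.

1/18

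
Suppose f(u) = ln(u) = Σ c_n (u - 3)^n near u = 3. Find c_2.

[(u - 3)^0] = ln(3);  [(u - 3)^1] = 1/3;  [(u - 3)^2] = -1/18.

-1/18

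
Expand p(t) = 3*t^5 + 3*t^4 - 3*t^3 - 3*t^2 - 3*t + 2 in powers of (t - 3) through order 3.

Compute the successive derivatives at the expansion point and divide by k!.
p(3) = 857
p′(3) = 1437
p′′(3) = 1884
p′′′(3) = 1818
The Taylor polynomial is Σ p^(k)(3)/k! · (t - 3)^k.

303*(t - 3)^3 + 942*(t - 3)^2 + 1437*(t - 3) + 857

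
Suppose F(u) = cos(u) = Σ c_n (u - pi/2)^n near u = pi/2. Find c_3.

1/6

[(u - pi/2)^0] = 0;  [(u - pi/2)^1] = -1;  [(u - pi/2)^2] = 0;  [(u - pi/2)^3] = 1/6.
So c_3 = F′′′(pi/2)/3! = 1/6.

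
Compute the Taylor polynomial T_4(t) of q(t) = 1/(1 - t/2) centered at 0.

Differentiate repeatedly and evaluate at the center.
q(0) = 1
q′(0) = 1/2
q′′(0) = 1/2
q′′′(0) = 3/4
q^(4)(0) = 3/2

t^4/16 + t^3/8 + t^2/4 + t/2 + 1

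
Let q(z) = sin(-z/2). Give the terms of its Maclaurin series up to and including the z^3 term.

z^3/48 - z/2

Use the known series and substitute for the argument.
[z^0] = 0;  [z^1] = -1/2;  [z^2] = 0;  [z^3] = 1/48.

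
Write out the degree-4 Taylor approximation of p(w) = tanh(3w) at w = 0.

-9*w^3 + 3*w

p(0) = 0
p′(0) = 3
p′′(0) = 0
p′′′(0) = -54
p^(4)(0) = 0
Dividing each by k! gives the coefficients c_0, ..., c_4.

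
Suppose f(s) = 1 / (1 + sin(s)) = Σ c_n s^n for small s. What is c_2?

Write 1/(1+u) = 1 - u + u^2 - u^3 + ... and substitute the series for u.

1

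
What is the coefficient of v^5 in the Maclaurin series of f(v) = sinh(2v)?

4/15

Use the known series and substitute for the argument.
So c_5 = f^(5)(0)/5! = 4/15.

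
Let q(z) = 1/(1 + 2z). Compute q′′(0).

8

From the series, [z^2] q = 4; multiply by 2! = 2 to get 8.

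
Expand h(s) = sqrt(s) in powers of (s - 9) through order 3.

(s - 9)^3/3888 - (s - 9)^2/216 + (s - 9)/6 + 3

Apply the Taylor formula c_k = f^(k)(a)/k!.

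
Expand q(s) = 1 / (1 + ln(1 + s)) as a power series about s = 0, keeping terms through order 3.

Use the geometric series for the reciprocal, then substitute.
q(0) = 1
q′(0) = -1
q′′(0) = 3
q′′′(0) = -14

-7*s^3/3 + 3*s^2/2 - s + 1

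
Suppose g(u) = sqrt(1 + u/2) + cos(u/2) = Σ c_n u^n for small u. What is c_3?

1/128

Combine the two series term by term.
g(0) = 2
g′(0) = 1/4
g′′(0) = -5/16
g′′′(0) = 3/64
Dividing each by k! gives the coefficients c_0, ..., c_3.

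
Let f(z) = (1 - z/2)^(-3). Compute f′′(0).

From the series, [z^2] f = 3/2; multiply by 2! = 2 to get 3.

3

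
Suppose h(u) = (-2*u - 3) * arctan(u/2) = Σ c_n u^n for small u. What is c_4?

1/12

Shift and add copies of the series according to the polynomial's terms.
h(0) = 0
h′(0) = -3/2
h′′(0) = -2
h′′′(0) = 3/4
h^(4)(0) = 2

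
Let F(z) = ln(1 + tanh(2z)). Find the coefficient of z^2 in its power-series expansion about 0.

Plug the Maclaurin series of the inner function into that of the outer and collect terms.
F(0) = 0
F′(0) = 2
F′′(0) = -4
So c_2 = F′′(0)/2! = -2.

-2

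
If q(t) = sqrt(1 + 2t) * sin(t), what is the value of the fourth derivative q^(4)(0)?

Write out both Maclaurin series and multiply, keeping only the needed powers.
The coefficient of t^4 in the expansion is 1/3, so q^(4)(0) = 4! * (1/3) = 8.

8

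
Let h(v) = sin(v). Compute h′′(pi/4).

-sqrt(2)/2

The coefficient of (v - pi/4)^2 in the expansion is -sqrt(2)/4, so h′′(pi/4) = 2! * (-sqrt(2)/4) = -sqrt(2)/2.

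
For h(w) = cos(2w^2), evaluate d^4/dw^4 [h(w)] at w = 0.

-48

The coefficient of w^4 in the expansion is -2, so h^(4)(0) = 4! * (-2) = -48.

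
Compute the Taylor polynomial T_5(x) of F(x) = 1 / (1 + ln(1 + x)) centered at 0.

Use the geometric series for the reciprocal, then substitute.

-347*x^5/60 + 11*x^4/3 - 7*x^3/3 + 3*x^2/2 - x + 1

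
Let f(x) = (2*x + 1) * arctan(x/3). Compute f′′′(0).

-2/27

Multiply each power in the prefactor through the base expansion.
The coefficient of x^3 in the expansion is -1/81, so f′′′(0) = 3! * (-1/81) = -2/27.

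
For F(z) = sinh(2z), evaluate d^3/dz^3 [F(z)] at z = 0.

The coefficient of z^3 in the expansion is 4/3, so F′′′(0) = 3! * (4/3) = 8.

8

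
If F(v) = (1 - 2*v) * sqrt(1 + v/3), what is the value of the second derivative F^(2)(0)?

Multiply each power in the prefactor through the base expansion.
From the series, [v^2] F = -25/72; multiply by 2! = 2 to get -25/36.

-25/36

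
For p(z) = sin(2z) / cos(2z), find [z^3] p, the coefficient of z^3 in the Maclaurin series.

8/3

Invert the denominator's series and multiply.
p(0) = 0
p′(0) = 2
p′′(0) = 0
p′′′(0) = 16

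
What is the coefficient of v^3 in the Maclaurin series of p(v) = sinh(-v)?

p(0) = 0
p′(0) = -1
p′′(0) = 0
p′′′(0) = -1

-1/6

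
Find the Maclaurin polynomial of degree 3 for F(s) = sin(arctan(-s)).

Let u equal the inner series; expand the outer function in u and truncate.
[s^0] = 0;  [s^1] = -1;  [s^2] = 0;  [s^3] = 1/2.

s^3/2 - s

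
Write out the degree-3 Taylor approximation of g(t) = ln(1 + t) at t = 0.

t^3/3 - t^2/2 + t

g(0) = 0
g′(0) = 1
g′′(0) = -1
g′′′(0) = 2
Dividing each by k! gives the coefficients c_0, ..., c_3.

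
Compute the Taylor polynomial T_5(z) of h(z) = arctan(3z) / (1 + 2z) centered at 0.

Expand each factor separately, then convolve coefficients.
[z^0] = 0;  [z^1] = 3;  [z^2] = -6;  [z^3] = 3;  [z^4] = -6;  [z^5] = 303/5.

303*z^5/5 - 6*z^4 + 3*z^3 - 6*z^2 + 3*z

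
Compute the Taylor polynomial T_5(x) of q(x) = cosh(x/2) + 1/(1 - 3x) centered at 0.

Combine the two series term by term.
q(0) = 2
q′(0) = 3
q′′(0) = 73/4
q′′′(0) = 162
q^(4)(0) = 126*2^(431/549)*3^(238/549)*5^(520/549)*7^(6/61)
q^(5)(0) = 29160

243*x^5 + 21*2^(431/549)*3^(238/549)*5^(520/549)*7^(6/61)*x^4/4 + 27*x^3 + 73*x^2/8 + 3*x + 2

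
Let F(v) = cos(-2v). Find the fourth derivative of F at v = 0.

The coefficient of v^4 in the expansion is 2/3, so F^(4)(0) = 4! * (2/3) = 16.

16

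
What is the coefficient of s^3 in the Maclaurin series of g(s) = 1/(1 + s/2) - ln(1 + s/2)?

Expand each term separately and add.
g(0) = 1
g′(0) = -1
g′′(0) = 3/4
g′′′(0) = -1
Then c_k = g^(k)(0)/k! gives each Taylor coefficient.

-1/6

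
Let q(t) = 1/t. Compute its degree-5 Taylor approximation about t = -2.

-(t + 2)^5/64 - (t + 2)^4/32 - (t + 2)^3/16 - (t + 2)^2/8 - (t + 2)/4 - 1/2

Use the known series and substitute for the argument.
q(-2) = -1/2
q′(-2) = -1/4
q′′(-2) = -1/4
q′′′(-2) = -3/8
q^(4)(-2) = -3/4
q^(5)(-2) = -15/8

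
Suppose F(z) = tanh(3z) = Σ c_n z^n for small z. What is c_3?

-9

Differentiate repeatedly and evaluate at the center.
So c_3 = F′′′(0)/3! = -9.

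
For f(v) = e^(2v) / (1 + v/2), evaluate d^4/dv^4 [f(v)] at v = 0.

Multiply the two series term by term and collect like powers.
The coefficient of v^4 in the expansion is 5/16, so f^(4)(0) = 4! * (5/16) = 15/2.

15/2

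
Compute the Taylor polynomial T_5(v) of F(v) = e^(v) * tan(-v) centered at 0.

-41*v^5/120 - v^4/2 - 5*v^3/6 - v^2 - v

Take the Cauchy product of the two expansions.
F(0) = 0
F′(0) = -1
F′′(0) = -2
F′′′(0) = -5
F^(4)(0) = -12
F^(5)(0) = -41
The Taylor polynomial is Σ F^(k)(0)/k! · v^k.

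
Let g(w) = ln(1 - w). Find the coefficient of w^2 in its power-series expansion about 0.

-1/2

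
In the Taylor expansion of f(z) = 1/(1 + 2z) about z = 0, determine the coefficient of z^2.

f(0) = 1
f′(0) = -2
f′′(0) = 8

4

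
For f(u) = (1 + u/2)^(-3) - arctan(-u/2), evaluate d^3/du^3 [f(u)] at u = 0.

-31/4

Combine the two series term by term.
The coefficient of u^3 in the expansion is -31/24, so f′′′(0) = 3! * (-31/24) = -31/4.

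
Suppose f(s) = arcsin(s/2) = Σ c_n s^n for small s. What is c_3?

1/48

Compute the successive derivatives at the expansion point and divide by k!.
f(0) = 0
f′(0) = 1/2
f′′(0) = 0
f′′′(0) = 1/8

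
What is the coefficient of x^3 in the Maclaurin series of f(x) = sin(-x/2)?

1/48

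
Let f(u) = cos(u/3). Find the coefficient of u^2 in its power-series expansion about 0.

Differentiate repeatedly and evaluate at the center.
f(0) = 1
f′(0) = 0
f′′(0) = -1/9
Then c_k = f^(k)(0)/k! gives each Taylor coefficient.

-1/18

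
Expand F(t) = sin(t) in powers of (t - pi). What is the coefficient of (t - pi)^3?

1/6

Apply the Taylor formula c_k = f^(k)(a)/k!.
F(pi) = 0
F′(pi) = -1
F′′(pi) = 0
F′′′(pi) = 1
Dividing each by k! gives the coefficients c_0, ..., c_3.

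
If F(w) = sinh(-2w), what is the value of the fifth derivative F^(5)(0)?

The coefficient of w^5 in the expansion is -4/15, so F^(5)(0) = 5! * (-4/15) = -32.

-32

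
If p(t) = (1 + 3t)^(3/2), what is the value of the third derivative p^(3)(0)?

-81/8

From the series, [t^3] p = -27/16; multiply by 3! = 6 to get -81/8.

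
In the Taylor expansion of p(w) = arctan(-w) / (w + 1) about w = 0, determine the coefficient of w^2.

Expand 1/(denominator) as a geometric series and multiply by the numerator's series.
p(0) = 0
p′(0) = -1
p′′(0) = 2
So c_2 = p′′(0)/2! = 1.

1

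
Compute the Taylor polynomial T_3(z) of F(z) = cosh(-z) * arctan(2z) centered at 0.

Multiply the two series term by term and collect like powers.
F(0) = 0
F′(0) = 2
F′′(0) = 0
F′′′(0) = -10

-5*z^3/3 + 2*z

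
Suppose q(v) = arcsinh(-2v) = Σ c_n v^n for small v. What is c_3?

4/3

[v^0] = 0;  [v^1] = -2;  [v^2] = 0;  [v^3] = 4/3.
So c_3 = q′′′(0)/3! = 4/3.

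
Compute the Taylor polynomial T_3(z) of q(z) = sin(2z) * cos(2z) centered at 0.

-16*z^3/3 + 2*z

Expand each factor separately, then convolve coefficients.
[z^0] = 0;  [z^1] = 2;  [z^2] = 0;  [z^3] = -16/3.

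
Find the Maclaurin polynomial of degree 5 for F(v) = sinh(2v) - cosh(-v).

4*v^5/15 - v^4/24 + 4*v^3/3 - v^2/2 + 2*v - 1

Combine the two series term by term.
F(0) = -1
F′(0) = 2
F′′(0) = -1
F′′′(0) = 8
F^(4)(0) = -1
F^(5)(0) = 32
Then c_k = F^(k)(0)/k! gives each Taylor coefficient.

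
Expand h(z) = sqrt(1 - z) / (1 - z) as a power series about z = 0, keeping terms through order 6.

231*z^6/1024 + 63*z^5/256 + 35*z^4/128 + 5*z^3/16 + 3*z^2/8 + z/2 + 1

Take the Cauchy product of the two expansions.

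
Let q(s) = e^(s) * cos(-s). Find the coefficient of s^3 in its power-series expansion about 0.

-1/3

Write out both Maclaurin series and multiply, keeping only the needed powers.
q(0) = 1
q′(0) = 1
q′′(0) = 0
q′′′(0) = -2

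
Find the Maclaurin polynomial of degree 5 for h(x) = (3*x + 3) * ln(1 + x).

-3*x^5/20 + x^4/4 - x^3/2 + 3*x^2/2 + 3*x

Multiply each power in the prefactor through the base expansion.
h(0) = 0
h′(0) = 3
h′′(0) = 3
h′′′(0) = -3
h^(4)(0) = 6
h^(5)(0) = -18
The Taylor polynomial is Σ h^(k)(0)/k! · x^k.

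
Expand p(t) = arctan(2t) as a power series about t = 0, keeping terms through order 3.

Use the known series and substitute for the argument.
p(0) = 0
p′(0) = 2
p′′(0) = 0
p′′′(0) = -16

-8*t^3/3 + 2*t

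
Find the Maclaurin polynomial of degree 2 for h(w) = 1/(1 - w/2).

w^2/4 + w/2 + 1

Use the known series and substitute for the argument.
h(0) = 1
h′(0) = 1/2
h′′(0) = 1/2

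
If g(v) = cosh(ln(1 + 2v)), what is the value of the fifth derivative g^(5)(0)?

-1920

Let u equal the inner series; expand the outer function in u and truncate.
The coefficient of v^5 in the expansion is -16, so g^(5)(0) = 5! * (-16) = -1920.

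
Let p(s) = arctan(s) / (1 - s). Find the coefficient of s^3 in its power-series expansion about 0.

Use 1/(1 - r) = Σ r^k on the denominator, then take the Cauchy product.
[s^0] = 0;  [s^1] = 1;  [s^2] = 1;  [s^3] = 2/3.

2/3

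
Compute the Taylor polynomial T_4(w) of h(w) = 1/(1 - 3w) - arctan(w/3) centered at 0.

Add the two expansions coefficient-wise.
h(0) = 1
h′(0) = 8/3
h′′(0) = 18
h′′′(0) = 4376/27
h^(4)(0) = 1944

81*w^4 + 2188*w^3/81 + 9*w^2 + 8*w/3 + 1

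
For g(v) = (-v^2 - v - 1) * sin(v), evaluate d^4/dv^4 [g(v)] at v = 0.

4

Shift and add copies of the series according to the polynomial's terms.
The coefficient of v^4 in the expansion is 1/6, so g^(4)(0) = 4! * (1/6) = 4.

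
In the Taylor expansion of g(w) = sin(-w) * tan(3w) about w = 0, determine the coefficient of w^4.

Take the Cauchy product of the two expansions.
g(0) = 0
g′(0) = 0
g′′(0) = -6
g′′′(0) = 0
g^(4)(0) = -204
Dividing each by k! gives the coefficients c_0, ..., c_4.

-17/2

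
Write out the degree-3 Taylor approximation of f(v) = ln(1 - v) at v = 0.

f(0) = 0
f′(0) = -1
f′′(0) = -1
f′′′(0) = -2
Dividing each by k! gives the coefficients c_0, ..., c_3.

-v^3/3 - v^2/2 - v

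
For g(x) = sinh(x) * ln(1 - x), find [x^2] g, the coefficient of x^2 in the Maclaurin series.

Take the Cauchy product of the two expansions.
g(0) = 0
g′(0) = 0
g′′(0) = -2

-1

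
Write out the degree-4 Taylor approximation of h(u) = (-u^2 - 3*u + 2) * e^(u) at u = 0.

-11*u^4/12 - 13*u^3/6 - 3*u^2 - u + 2

Multiply each power in the prefactor through the base expansion.
[u^0] = 2;  [u^1] = -1;  [u^2] = -3;  [u^3] = -13/6;  [u^4] = -11/12.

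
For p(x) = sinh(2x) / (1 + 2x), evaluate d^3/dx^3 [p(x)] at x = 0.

56

Write out both Maclaurin series and multiply, keeping only the needed powers.
From the series, [x^3] p = 28/3; multiply by 3! = 6 to get 56.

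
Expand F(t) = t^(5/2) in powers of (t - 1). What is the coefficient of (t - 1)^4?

-5/128

c_4 = F^(4)(1)/4! = -5/128.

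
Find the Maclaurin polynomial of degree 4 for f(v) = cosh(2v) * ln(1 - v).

Multiply the two series term by term and collect like powers.

-5*v^4/4 - 7*v^3/3 - v^2/2 - v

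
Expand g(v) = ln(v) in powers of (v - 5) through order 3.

(v - 5)^3/375 - (v - 5)^2/50 + (v - 5)/5 + ln(5)

Differentiate repeatedly and evaluate at the center.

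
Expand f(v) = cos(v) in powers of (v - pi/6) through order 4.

f(pi/6) = sqrt(3)/2
f′(pi/6) = -1/2
f′′(pi/6) = -sqrt(3)/2
f′′′(pi/6) = 1/2
f^(4)(pi/6) = sqrt(3)/2
Then c_k = f^(k)(pi/6)/k! gives each Taylor coefficient.

sqrt(3)*(v - pi/6)^4/48 + (v - pi/6)^3/12 - sqrt(3)*(v - pi/6)^2/4 - (v - pi/6)/2 + sqrt(3)/2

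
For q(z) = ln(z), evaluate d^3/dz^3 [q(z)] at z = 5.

Apply the Taylor formula c_k = f^(k)(a)/k!.
The coefficient of (z - 5)^3 in the expansion is 1/375, so q′′′(5) = 3! * (1/375) = 2/125.

2/125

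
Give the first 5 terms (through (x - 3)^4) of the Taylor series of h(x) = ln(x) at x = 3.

Use the known series and substitute for the argument.
h(3) = ln(3)
h′(3) = 1/3
h′′(3) = -1/9
h′′′(3) = 2/27
h^(4)(3) = -2/27

-(x - 3)^4/324 + (x - 3)^3/81 - (x - 3)^2/18 + (x - 3)/3 + ln(3)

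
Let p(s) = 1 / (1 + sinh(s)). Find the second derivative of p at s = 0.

Write 1/(1+u) = 1 - u + u^2 - u^3 + ... and substitute the series for u.
The coefficient of s^2 in the expansion is 1, so p′′(0) = 2! * (1) = 2.

2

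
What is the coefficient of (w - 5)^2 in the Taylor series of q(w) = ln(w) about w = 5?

Use the known series and substitute for the argument.
q(5) = ln(5)
q′(5) = 1/5
q′′(5) = -1/25
Dividing each by k! gives the coefficients c_0, ..., c_2.

-1/50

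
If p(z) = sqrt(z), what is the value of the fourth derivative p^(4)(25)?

-3/250000

Use the known series and substitute for the argument.
The coefficient of (z - 25)^4 in the expansion is -1/2000000, so p^(4)(25) = 4! * (-1/2000000) = -3/250000.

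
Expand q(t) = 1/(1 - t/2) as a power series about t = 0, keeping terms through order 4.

t^4/16 + t^3/8 + t^2/4 + t/2 + 1

Differentiate repeatedly and evaluate at the center.
q(0) = 1
q′(0) = 1/2
q′′(0) = 1/2
q′′′(0) = 3/4
q^(4)(0) = 3/2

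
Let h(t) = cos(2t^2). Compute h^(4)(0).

-48

Compute the successive derivatives at the expansion point and divide by k!.
From the series, [t^4] h = -2; multiply by 4! = 24 to get -48.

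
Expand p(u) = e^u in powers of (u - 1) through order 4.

e*(u - 1)^4/24 + e*(u - 1)^3/6 + e*(u - 1)^2/2 + e*(u - 1) + e

p(1) = e
p′(1) = e
p′′(1) = e
p′′′(1) = e
p^(4)(1) = e
Dividing each by k! gives the coefficients c_0, ..., c_4.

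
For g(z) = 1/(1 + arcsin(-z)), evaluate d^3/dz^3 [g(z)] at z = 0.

Let u equal the inner series; expand the outer function in u and truncate.
The coefficient of z^3 in the expansion is 7/6, so g′′′(0) = 3! * (7/6) = 7.

7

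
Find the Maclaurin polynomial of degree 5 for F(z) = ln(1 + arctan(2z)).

32*z^5/15 + 4*z^4/3 - 2*z^2 + 2*z

Let u equal the inner series; expand the outer function in u and truncate.
F(0) = 0
F′(0) = 2
F′′(0) = -4
F′′′(0) = 0
F^(4)(0) = 32
F^(5)(0) = 256
Dividing each by k! gives the coefficients c_0, ..., c_5.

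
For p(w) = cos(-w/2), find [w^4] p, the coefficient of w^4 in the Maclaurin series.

Compute the successive derivatives at the expansion point and divide by k!.

1/384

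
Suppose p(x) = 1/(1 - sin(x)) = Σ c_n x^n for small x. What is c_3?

5/6

Substitute the inner expansion into the outer series and collect powers.
p(0) = 1
p′(0) = 1
p′′(0) = 2
p′′′(0) = 5
Dividing each by k! gives the coefficients c_0, ..., c_3.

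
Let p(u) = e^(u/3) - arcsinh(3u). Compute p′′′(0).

730/27

Combine the two series term by term.
The coefficient of u^3 in the expansion is 365/81, so p′′′(0) = 3! * (365/81) = 730/27.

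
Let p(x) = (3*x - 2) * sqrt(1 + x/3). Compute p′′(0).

19/18

Shift and add copies of the series according to the polynomial's terms.
From the series, [x^2] p = 19/36; multiply by 2! = 2 to get 19/18.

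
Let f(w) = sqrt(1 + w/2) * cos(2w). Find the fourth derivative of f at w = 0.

Take the Cauchy product of the two expansions.
The coefficient of w^4 in the expansion is 4465/6144, so f^(4)(0) = 4! * (4465/6144) = 4465/256.

4465/256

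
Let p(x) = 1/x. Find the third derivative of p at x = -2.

-3/8

Use the known series and substitute for the argument.
From the series, [(x + 2)^3] p = -1/16; multiply by 3! = 6 to get -3/8.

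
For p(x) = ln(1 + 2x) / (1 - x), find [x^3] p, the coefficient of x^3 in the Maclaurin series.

Take the Cauchy product of the two expansions.
p(0) = 0
p′(0) = 2
p′′(0) = 0
p′′′(0) = 16
So c_3 = p′′′(0)/3! = 8/3.

8/3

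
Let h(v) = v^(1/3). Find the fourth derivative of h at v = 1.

The coefficient of (v - 1)^4 in the expansion is -10/243, so h^(4)(1) = 4! * (-10/243) = -80/81.

-80/81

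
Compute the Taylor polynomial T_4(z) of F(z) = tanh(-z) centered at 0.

z^3/3 - z

F(0) = 0
F′(0) = -1
F′′(0) = 0
F′′′(0) = 2
F^(4)(0) = 0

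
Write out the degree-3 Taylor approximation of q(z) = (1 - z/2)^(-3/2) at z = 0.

35*z^3/128 + 15*z^2/32 + 3*z/4 + 1

Compute the successive derivatives at the expansion point and divide by k!.
q(0) = 1
q′(0) = 3/4
q′′(0) = 15/16
q′′′(0) = 105/64
The Taylor polynomial is Σ q^(k)(0)/k! · z^k.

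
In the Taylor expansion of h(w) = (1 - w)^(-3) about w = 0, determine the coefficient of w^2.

6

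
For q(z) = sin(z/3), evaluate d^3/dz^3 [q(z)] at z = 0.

The coefficient of z^3 in the expansion is -1/162, so q′′′(0) = 3! * (-1/162) = -1/27.

-1/27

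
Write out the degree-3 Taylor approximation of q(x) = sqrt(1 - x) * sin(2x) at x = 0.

-19*x^3/12 - x^2 + 2*x

Expand each factor separately, then convolve coefficients.
q(0) = 0
q′(0) = 2
q′′(0) = -2
q′′′(0) = -19/2
Dividing each by k! gives the coefficients c_0, ..., c_3.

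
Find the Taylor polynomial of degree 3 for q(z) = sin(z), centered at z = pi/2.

[(z - pi/2)^0] = 1;  [(z - pi/2)^1] = 0;  [(z - pi/2)^2] = -1/2;  [(z - pi/2)^3] = 0.

1 - (z - pi/2)^2/2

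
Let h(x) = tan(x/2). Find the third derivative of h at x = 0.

Differentiate repeatedly and evaluate at the center.
From the series, [x^3] h = 1/24; multiply by 3! = 6 to get 1/4.

1/4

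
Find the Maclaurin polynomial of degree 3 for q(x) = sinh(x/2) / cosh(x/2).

-x^3/24 + x/2

Invert the denominator's series and multiply.
q(0) = 0
q′(0) = 1/2
q′′(0) = 0
q′′′(0) = -1/4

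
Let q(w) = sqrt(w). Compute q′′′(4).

3/256

The coefficient of (w - 4)^3 in the expansion is 1/512, so q′′′(4) = 3! * (1/512) = 3/256.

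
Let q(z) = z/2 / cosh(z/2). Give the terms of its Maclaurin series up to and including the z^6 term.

5*z^5/768 - z^3/16 + z/2

Divide the numerator series by the denominator series (power-series long division).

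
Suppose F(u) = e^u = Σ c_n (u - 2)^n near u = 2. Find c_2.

Use the known series and substitute for the argument.
[(u - 2)^0] = e^(2);  [(u - 2)^1] = e^(2);  [(u - 2)^2] = e^(2)/2.
So c_2 = F′′(2)/2! = e^(2)/2.

e^(2)/2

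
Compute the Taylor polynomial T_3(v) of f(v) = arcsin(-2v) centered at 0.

f(0) = 0
f′(0) = -2
f′′(0) = 0
f′′′(0) = -8
Then c_k = f^(k)(0)/k! gives each Taylor coefficient.

-4*v^3/3 - 2*v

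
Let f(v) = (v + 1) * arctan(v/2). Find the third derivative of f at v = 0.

-1/4

Distribute the polynomial across the series and collect like powers.
From the series, [v^3] f = -1/24; multiply by 3! = 6 to get -1/4.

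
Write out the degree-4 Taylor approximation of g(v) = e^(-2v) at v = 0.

2*v^4/3 - 4*v^3/3 + 2*v^2 - 2*v + 1

[v^0] = 1;  [v^1] = -2;  [v^2] = 2;  [v^3] = -4/3;  [v^4] = 2/3.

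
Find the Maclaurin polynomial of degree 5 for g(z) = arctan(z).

Compute the successive derivatives at the expansion point and divide by k!.
[z^0] = 0;  [z^1] = 1;  [z^2] = 0;  [z^3] = -1/3;  [z^4] = 0;  [z^5] = 1/5.

z^5/5 - z^3/3 + z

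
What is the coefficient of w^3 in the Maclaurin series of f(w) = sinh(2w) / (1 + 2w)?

28/3

Expand each factor separately, then convolve coefficients.
[w^0] = 0;  [w^1] = 2;  [w^2] = -4;  [w^3] = 28/3.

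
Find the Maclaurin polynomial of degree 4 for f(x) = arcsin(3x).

9*x^3/2 + 3*x

Differentiate repeatedly and evaluate at the center.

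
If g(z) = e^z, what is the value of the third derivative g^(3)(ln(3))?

3

The coefficient of (z - ln(3))^3 in the expansion is 1/2, so g′′′(ln(3)) = 3! * (1/2) = 3.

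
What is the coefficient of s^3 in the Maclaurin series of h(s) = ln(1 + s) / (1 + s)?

Take the Cauchy product of the two expansions.
h(0) = 0
h′(0) = 1
h′′(0) = -3
h′′′(0) = 11

11/6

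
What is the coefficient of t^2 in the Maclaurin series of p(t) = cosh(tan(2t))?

2

Let u equal the inner series; expand the outer function in u and truncate.
p(0) = 1
p′(0) = 0
p′′(0) = 4
So c_2 = p′′(0)/2! = 2.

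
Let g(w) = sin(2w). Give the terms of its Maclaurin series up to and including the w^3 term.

-4*w^3/3 + 2*w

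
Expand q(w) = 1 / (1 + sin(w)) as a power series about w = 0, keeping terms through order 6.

17*w^6/45 - 61*w^5/120 + 2*w^4/3 - 5*w^3/6 + w^2 - w + 1

Expand as Σ (-1)^k u^k with u equal to the inner function's series.
[w^0] = 1;  [w^1] = -1;  [w^2] = 1;  [w^3] = -5/6;  [w^4] = 2/3;  [w^5] = -61/120;  [w^6] = 17/45.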